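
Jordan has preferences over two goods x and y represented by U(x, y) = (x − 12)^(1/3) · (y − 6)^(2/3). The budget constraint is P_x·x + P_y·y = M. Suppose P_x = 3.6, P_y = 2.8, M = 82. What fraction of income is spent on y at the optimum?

MRS = (1/2)·(y−6)/(x−12). Tangency with P_x/P_y gives y−6 = 2·(P_x/P_y)·(x−12).
Substituting into the budget: x* = 12 + 1/3·(M − 12·P_x − 6·P_y)/P_x, and y* = 6 + 2/3·(…)/P_y.
Discretionary income = 82 − 12·3.6 − 6·2.8 = 22; x* = 12 + 1/3·22/3.6 = 14.037; y* = 6 + 2/3·22/2.8 = 11.2381.
Expenditure on y: 2.8·11.2381 = 31.4667; share = 0.3837.

share on y = 0.3837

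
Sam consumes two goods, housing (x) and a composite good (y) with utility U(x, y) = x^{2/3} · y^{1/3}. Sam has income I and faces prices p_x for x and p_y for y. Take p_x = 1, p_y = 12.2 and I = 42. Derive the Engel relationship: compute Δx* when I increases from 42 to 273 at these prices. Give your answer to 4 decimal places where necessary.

Tangency: MRS = 2·y/x = p_x/p_y.
Rearranging, p_y·y = (1/2)·p_x·x. Substituting into the budget gives p_x·x·(1 + (1/2)) = I.
Demand: x*(p_x,p_y,I) = 2/3·I/p_x and y* = 1/3·I/p_y.
At p_x=1, p_y=12.2, I=42: x* = 2/3·42/1 = 28.
At I' = 273: x* = 182. Change: 182 − 28 = 154.

Δx* = 154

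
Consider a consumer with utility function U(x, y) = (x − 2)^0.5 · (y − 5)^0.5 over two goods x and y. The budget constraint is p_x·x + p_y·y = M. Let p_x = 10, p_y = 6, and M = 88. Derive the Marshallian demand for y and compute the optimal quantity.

y* = 8.1667

MRS = (y−5)/(x−2). Tangency with p_x/p_y gives y−5 = (p_x/p_y)·(x−2).
After buying the subsistence bundle (2, 5), a share 0.5 of the remaining income goes to x: x* = 2 + 0.5·(M − 2p_x − 5p_y)/p_x.
Discretionary income = 88 − 2·10 − 5·6 = 38; y* = 5 + 0.5·38/6 = 8.1667.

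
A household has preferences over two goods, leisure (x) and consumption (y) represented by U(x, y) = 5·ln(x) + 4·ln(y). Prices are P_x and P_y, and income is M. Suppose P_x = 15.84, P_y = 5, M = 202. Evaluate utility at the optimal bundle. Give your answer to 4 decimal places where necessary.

MU_x/MU_y = (5·y)/(4·x); tangency sets this equal to P_x/P_y.
So 5·P_y·y = 4·P_x·x; combined with the budget, a share 5/9 of income goes to x.
Demand: x*(P_x,P_y,M) = 5/9·M/P_x and y* = 4/9·M/P_y.
At P_x=15.84, P_y=5, M=202: x* = 5/9·202/15.84 = 7.0847, y* = 17.9556.
Utility at the optimum: U(7.0847, 17.9556) = 21.3413.

V = 21.3413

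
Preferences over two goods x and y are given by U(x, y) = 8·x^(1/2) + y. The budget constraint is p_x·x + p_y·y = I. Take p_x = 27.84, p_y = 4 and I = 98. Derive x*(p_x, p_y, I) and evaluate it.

x* = 0.3303

Solve: √x = 4·p_y/p_x, so x*(p_x,p_y) = (4·p_y/p_x)², and y* = (I − p_x·x*)/p_y.
Plugging in: x* = (4·4/27.84)² = 0.3303.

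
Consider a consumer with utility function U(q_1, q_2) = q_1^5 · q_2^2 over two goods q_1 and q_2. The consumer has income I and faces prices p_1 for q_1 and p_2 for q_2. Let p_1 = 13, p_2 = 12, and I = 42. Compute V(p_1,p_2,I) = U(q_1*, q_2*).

MU_q_1/MU_q_2 = (5·q_2)/(2·q_1); tangency sets this equal to p_1/p_2.
So 5·p_2·q_2 = 2·p_1·q_1; combined with the budget, a share 5/7 of income goes to q_1.
Demand: q_1*(p_1,p_2,I) = 5/7·I/p_1 and q_2* = 2/7·I/p_2.
At p_1=13, p_2=12, I=42: q_1* = 5/7·42/13 = 2.3077, q_2* = 1.
Utility at the optimum: U(2.3077, 1) = 65.447.

V = 65.447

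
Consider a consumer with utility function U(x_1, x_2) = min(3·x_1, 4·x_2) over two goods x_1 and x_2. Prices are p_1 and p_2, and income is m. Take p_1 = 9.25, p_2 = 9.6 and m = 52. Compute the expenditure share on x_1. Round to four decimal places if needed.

Leontief preferences: the optimum is at the kink where x_1/4 = x_2/3, i.e. x_2 = (3/4)·x_1.
Budget: p_1·x_1 + p_2·(3/4)·x_1 = m, so (4·p_1 + 3·p_2)·x_1 = 4·m.
Demand: x_1*(p_1,p_2,m) = 4·m/(4·p_1 + 3·p_2), x_2* = 3·m/(4·p_1 + 3·p_2).
Here 4·9.25 + 3·9.6 = 65.8, giving x_1* = 3.1611 and x_2* = 2.3708.
Expenditure on x_1: 9.25·3.1611 = 29.2401; share = 0.5623.

share on x_1 = 0.5623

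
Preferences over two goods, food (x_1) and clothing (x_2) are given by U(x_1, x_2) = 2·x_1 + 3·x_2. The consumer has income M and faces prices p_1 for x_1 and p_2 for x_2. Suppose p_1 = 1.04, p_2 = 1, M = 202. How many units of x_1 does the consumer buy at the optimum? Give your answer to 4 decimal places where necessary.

Perfect substitutes: compare marginal utility per dollar. 2/p_1 vs 3/p_2 → 1.9231 vs 3.
x_2 gives more utility per dollar, so spend all income on x_2: x_2* = M/p_2, x_1* = 0.
Numerically: x_1* = 0, x_2* = 202.

x_1* = 0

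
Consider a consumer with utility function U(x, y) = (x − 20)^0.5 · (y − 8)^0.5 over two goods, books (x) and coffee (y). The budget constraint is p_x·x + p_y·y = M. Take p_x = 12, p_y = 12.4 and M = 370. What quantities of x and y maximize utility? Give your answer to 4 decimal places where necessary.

x* = 21.2833, y* = 9.2419

MRS = (y−8)/(x−20). Tangency with p_x/p_y gives y−8 = (p_x/p_y)·(x−20).
Substituting into the budget: x* = 20 + 0.5·(M − 20·p_x − 8·p_y)/p_x, and y* = 8 + 0.5·(…)/p_y.
Discretionary income = 370 − 20·12 − 8·12.4 = 30.8; x* = 20 + 0.5·30.8/12 = 21.2833; y* = 8 + 0.5·30.8/12.4 = 9.2419.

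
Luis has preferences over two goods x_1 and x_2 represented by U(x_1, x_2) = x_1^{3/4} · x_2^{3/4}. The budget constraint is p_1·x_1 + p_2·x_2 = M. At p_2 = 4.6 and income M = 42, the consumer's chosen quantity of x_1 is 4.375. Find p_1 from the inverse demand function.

p_1 = 4.8

The MRS is x_2/x_1. Set MRS = p_1/p_2.
Rearranging, p_2·x_2 = p_1·x_1. Substituting into the budget gives p_1·x_1·(1 + 1) = M.
Demand: x_1*(p_1,p_2,M) = 0.5·M/p_1 and x_2* = 0.5·M/p_2.
Set x_1* = 4.375 in the demand function and solve for p_1: p_1 = 4.8.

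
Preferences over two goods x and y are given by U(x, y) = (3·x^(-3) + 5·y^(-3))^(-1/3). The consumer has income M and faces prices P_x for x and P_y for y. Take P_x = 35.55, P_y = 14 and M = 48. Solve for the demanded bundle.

x* = 0.8628, y* = 1.2376

MRS = MU_x/MU_y = (3/5)·(y/x)^(4). Set equal to P_x/P_y.
Solve for the ratio: y/x = [(5/3)·P_x/P_y]^(0.25).
Substitute y = (y/x)·x into the budget: x* = M/(P_x + P_y·(y/x)).
Numerically y/x = 1.4343, so x* = 48/(35.55 + 14·1.4343) = 0.8628 and y* = 1.4343·0.8628 = 1.2376.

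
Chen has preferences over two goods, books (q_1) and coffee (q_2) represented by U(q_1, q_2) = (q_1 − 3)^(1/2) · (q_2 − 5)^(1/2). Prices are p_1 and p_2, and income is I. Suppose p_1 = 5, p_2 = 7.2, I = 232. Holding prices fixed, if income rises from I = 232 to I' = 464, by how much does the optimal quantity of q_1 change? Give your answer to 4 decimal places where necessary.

Δq_1* = 23.2

This is Cobb-Douglas in (q_1−3, q_2−5): tangency gives 0.5·p_2·(q_2−5) = 0.5·p_1·(q_1−3).
Substituting into the budget: q_1* = 3 + 0.5·(I − 3·p_1 − 5·p_2)/p_1, and q_2* = 5 + 0.5·(…)/p_2.
Discretionary income = 232 − 3·5 − 5·7.2 = 181; q_1* = 3 + 0.5·181/5 = 21.1.
At I' = 464: q_1* = 44.3. Change: 44.3 − 21.1 = 23.2.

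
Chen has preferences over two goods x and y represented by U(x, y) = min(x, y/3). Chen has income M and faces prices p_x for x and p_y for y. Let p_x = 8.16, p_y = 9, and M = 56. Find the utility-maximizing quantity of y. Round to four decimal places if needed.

Leontief preferences: the optimum is at the kink where x/1 = y/3, i.e. y = 3·x.
Budget: p_x·x + p_y·3·x = M, so (p_x + 3·p_y)·x = M.
Demand: x*(p_x,p_y,M) = M/(p_x + 3·p_y), y* = 3·M/(p_x + 3·p_y).
Here 8.16 + 3·9 = 35.16, giving y* = 4.7782.

y* = 4.7782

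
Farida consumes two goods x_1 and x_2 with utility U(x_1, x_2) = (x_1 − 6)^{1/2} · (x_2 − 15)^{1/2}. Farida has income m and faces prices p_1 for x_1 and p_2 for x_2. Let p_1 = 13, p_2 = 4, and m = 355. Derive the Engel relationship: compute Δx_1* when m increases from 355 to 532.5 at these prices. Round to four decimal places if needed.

Substituting into the budget: x_1* = 6 + 0.5·(m − 6·p_1 − 15·p_2)/p_1, and x_2* = 15 + 0.5·(…)/p_2.
Discretionary income = 355 − 6·13 − 15·4 = 217; x_1* = 6 + 0.5·217/13 = 14.3462.
At m' = 532.5: x_1* = 21.1731. Change: 21.1731 − 14.3462 = 6.8269.

Δx_1* = 6.8269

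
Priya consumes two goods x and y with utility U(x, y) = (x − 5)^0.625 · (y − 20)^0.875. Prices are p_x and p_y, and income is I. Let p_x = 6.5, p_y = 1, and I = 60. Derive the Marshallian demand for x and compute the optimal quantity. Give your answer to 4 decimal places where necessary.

After buying the subsistence bundle (5, 20), a share 5/12 of the remaining income goes to x: x* = 5 + 5/12·(I − 5p_x − 20p_y)/p_x.
Discretionary income = 60 − 5·6.5 − 20·1 = 7.5; x* = 5 + 5/12·7.5/6.5 = 5.4808.

x* = 5.4808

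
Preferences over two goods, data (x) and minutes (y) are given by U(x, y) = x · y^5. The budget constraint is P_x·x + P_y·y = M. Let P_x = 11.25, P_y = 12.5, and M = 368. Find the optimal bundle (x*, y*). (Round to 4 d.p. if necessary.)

x* = 5.4519, y* = 24.5333

The MRS is (1/5)·y/x. Set MRS = P_x/P_y.
Rearranging, P_y·y = 5·P_x·x. Substituting into the budget gives P_x·x·(1 + 5) = M.
Demand: x*(P_x,P_y,M) = 1/6·M/P_x and y* = 5/6·M/P_y.
At P_x=11.25, P_y=12.5, M=368: x* = 1/6·368/11.25 = 5.4519, y* = 24.5333.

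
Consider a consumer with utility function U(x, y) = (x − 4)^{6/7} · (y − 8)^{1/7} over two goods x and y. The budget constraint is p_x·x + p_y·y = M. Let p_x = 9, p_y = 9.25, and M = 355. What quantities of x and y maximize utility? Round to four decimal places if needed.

Let x' = x−4, y' = y−8. MRS = 6·y'/x' = p_x/p_y.
After buying the subsistence bundle (4, 8), a share 6/7 of the remaining income goes to x: x* = 4 + 6/7·(M − 4p_x − 8p_y)/p_x.
Discretionary income = 355 − 4·9 − 8·9.25 = 245; x* = 4 + 6/7·245/9 = 27.3333; y* = 8 + 1/7·245/9.25 = 11.7838.

x* = 27.3333, y* = 11.7838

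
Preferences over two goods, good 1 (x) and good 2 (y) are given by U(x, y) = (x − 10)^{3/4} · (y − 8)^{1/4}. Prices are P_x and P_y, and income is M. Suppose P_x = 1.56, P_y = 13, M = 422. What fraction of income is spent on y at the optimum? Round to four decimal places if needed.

Discretionary income = 422 − 10·1.56 − 8·13 = 302.4; x* = 10 + 0.75·302.4/1.56 = 155.3846; y* = 8 + 0.25·302.4/13 = 13.8154.
Expenditure on y: 13·13.8154 = 179.6; share = 0.4256.

share on y = 0.4256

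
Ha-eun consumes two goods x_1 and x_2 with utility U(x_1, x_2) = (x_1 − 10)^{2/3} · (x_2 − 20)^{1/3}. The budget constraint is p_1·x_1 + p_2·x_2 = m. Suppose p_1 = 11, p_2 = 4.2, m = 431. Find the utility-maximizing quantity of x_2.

x_2* = 38.8095

Let x_1' = x_1−10, x_2' = x_2−20. MRS = 2·x_2'/x_1' = p_1/p_2.
Substituting into the budget: x_1* = 10 + 2/3·(m − 10·p_1 − 20·p_2)/p_1, and x_2* = 20 + 1/3·(…)/p_2.
Discretionary income = 431 − 10·11 − 20·4.2 = 237; x_2* = 20 + 1/3·237/4.2 = 38.8095.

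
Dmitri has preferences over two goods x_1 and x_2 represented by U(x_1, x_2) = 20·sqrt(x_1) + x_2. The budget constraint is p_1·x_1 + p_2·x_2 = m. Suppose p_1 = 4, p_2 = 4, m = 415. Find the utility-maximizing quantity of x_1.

x_1* = 100

MU_x_1 = 10/√x_1, MU_x_2 = 1. Tangency: 10/√x_1 = p_1/p_2.
Solve: √x_1 = 10·p_2/p_1, so x_1*(p_1,p_2) = (10·p_2/p_1)², and x_2* = (m − p_1·x_1*)/p_2.
Plugging in: x_1* = (10·4/4)² = 100.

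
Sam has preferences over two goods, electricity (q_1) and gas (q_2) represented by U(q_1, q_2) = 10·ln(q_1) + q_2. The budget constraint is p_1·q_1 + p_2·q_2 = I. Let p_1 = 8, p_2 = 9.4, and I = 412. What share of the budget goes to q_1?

share on q_1 = 0.2282

MU_q_1 = 10/q_1, MU_q_2 = 1. Tangency: 10/q_1 = p_1/p_2.
So q_1*(p_1,p_2) = 10·p_2/p_1, independent of income; and q_2* = (I − 10·p_2)/p_2.
At the given prices: q_1* = 10·9.4/8 = 11.75, and q_2* = 33.8298.
Expenditure on q_1: 8·11.75 = 94; share = 0.2282.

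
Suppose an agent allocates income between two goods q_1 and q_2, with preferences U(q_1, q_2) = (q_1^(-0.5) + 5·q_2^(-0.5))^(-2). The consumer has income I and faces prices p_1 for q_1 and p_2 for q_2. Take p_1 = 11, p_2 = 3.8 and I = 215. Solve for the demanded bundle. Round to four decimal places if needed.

q_1* = 6.4048, q_2* = 38.0387

From the CES first-order condition, (1/5)·(q_2/q_1)^(1.5) = p_1/p_2.
Solve for the ratio: q_2/q_1 = [5·p_1/p_2]^(2/3).
With the ratio pinned down, the budget gives q_1* = I/(p_1 + p_2·(q_2/q_1)) and q_2* = (q_2/q_1)·q_1*.
Numerically q_2/q_1 = 5.939083, so q_1* = 215/(11 + 3.8·5.939083) = 6.4048 and q_2* = 5.939083·6.4048 = 38.0387.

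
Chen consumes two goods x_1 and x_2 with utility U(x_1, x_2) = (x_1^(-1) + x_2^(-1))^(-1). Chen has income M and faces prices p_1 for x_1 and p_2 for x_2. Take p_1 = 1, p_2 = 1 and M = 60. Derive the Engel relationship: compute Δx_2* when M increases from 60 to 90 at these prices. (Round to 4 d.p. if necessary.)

MU_x_1 ∝ x_1^(-2), MU_x_2 ∝ x_2^(-2), so MRS = (x_2/x_1)^(2) = p_1/p_2.
Hence x_2/x_1 = (p_1/p_2)^(1/(2)), i.e. raised to the 0.5 power.
With the ratio pinned down, the budget gives x_1* = M/(p_1 + p_2·(x_2/x_1)) and x_2* = (x_2/x_1)·x_1*.
Numerically x_2/x_1 = 1, so x_1* = 60/(1 + 1·1) = 30 and x_2* = 1·30 = 30.
At M' = 90: x_2* = 45. Change: 45 − 30 = 15.

Δx_2* = 15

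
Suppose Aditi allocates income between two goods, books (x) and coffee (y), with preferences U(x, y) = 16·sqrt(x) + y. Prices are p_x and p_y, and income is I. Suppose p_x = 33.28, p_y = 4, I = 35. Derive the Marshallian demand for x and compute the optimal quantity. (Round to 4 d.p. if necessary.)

x* = 0.9246

Set MRS = p_x/p_y: 8·x^(−1/2) = p_x/p_y.
Solve: √x = 8·p_y/p_x, so x*(p_x,p_y) = (8·p_y/p_x)², and y* = (I − p_x·x*)/p_y.
Plugging in: x* = (8·4/33.28)² = 0.9246.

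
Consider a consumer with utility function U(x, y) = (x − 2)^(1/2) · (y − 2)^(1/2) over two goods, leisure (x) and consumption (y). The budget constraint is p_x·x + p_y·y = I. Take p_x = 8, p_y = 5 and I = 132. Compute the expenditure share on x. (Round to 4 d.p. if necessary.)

share on x = 0.5227

Let x' = x−2, y' = y−2. MRS = y'/x' = p_x/p_y.
After buying the subsistence bundle (2, 2), a share 0.5 of the remaining income goes to x: x* = 2 + 0.5·(I − 2p_x − 2p_y)/p_x.
Discretionary income = 132 − 2·8 − 2·5 = 106; x* = 2 + 0.5·106/8 = 8.625; y* = 2 + 0.5·106/5 = 12.6.
Expenditure on x: 8·8.625 = 69; share = 0.5227.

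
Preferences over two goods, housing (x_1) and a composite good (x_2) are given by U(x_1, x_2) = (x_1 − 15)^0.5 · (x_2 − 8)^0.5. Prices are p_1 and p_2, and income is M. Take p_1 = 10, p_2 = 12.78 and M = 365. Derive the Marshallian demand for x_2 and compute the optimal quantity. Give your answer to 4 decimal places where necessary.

MRS = (x_2−8)/(x_1−15). Tangency with p_1/p_2 gives x_2−8 = (p_1/p_2)·(x_1−15).
Substituting into the budget: x_1* = 15 + 0.5·(M − 15·p_1 − 8·p_2)/p_1, and x_2* = 8 + 0.5·(…)/p_2.
Discretionary income = 365 − 15·10 − 8·12.78 = 112.76; x_2* = 8 + 0.5·112.76/12.78 = 12.4116.

x_2* = 12.4116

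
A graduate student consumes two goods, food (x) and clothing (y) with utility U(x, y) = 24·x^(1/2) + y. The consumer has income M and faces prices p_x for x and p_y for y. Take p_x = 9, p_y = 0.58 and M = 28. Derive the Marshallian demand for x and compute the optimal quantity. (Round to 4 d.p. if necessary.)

MU_x = 12/√x, MU_y = 1. Tangency: 12/√x = p_x/p_y.
Thus x* = (12·p_y/p_x)² — independent of M — with the rest of income spent on y.
Plugging in: x* = (12·0.58/9)² = 0.598.

x* = 0.598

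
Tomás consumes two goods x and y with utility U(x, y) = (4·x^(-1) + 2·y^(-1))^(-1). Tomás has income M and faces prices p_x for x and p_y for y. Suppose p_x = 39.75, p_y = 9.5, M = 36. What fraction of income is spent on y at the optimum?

share on y = 0.2569

MRS = MU_x/MU_y = 2·(y/x)^(2). Set equal to p_x/p_y.
Hence y/x = ((1/2)·p_x/p_y)^(1/(2)), i.e. raised to the 0.5 power.
With the ratio pinned down, the budget gives x* = M/(p_x + p_y·(y/x)) and y* = (y/x)·x*.
Numerically y/x = 1.446411, so x* = 36/(39.75 + 9.5·1.446411) = 0.673 and y* = 1.446411·0.673 = 0.9735.
Expenditure on y: 9.5·0.9735 = 9.2478; share = 0.2569.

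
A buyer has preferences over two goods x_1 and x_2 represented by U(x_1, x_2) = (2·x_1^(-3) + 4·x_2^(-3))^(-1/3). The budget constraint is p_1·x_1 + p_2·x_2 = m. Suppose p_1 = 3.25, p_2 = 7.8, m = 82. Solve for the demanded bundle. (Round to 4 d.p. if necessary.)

x_1* = 7.6618, x_2* = 7.3204

With the ratio pinned down, the budget gives x_1* = m/(p_1 + p_2·(x_2/x_1)) and x_2* = (x_2/x_1)·x_1*.
Numerically x_2/x_1 = 0.955443, so x_1* = 82/(3.25 + 7.8·0.955443) = 7.6618 and x_2* = 0.955443·7.6618 = 7.3204.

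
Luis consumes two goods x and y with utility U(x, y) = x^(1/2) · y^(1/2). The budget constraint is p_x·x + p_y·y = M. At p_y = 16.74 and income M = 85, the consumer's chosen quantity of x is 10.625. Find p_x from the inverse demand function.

p_x = 4

The MRS is y/x. Set MRS = p_x/p_y.
So 0.5·p_y·y = 0.5·p_x·x; combined with the budget, a share 0.5 of income goes to x.
Demand: x*(p_x,p_y,M) = 0.5·M/p_x and y* = 0.5·M/p_y.
Set x* = 10.625 in the demand function and solve for p_x: p_x = 4.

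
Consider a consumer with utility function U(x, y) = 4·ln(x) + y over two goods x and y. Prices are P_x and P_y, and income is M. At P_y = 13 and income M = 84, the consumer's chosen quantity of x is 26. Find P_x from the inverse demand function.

Set MRS = P_x/P_y: (4/x)/1 = P_x/P_y.
So x*(P_x,P_y) = 4·P_y/P_x, independent of income; and y* = (M − 4·P_y)/P_y.
Set x* = 26 in the demand function and solve for P_x: P_x = 2.

P_x = 2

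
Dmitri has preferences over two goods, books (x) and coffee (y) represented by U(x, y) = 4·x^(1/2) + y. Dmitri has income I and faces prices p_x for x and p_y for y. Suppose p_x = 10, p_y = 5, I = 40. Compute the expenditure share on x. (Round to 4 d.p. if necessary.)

Utility is quasi-linear in y; the FOC for x is 2/√x = p_x/p_y.
Solve: √x = 2·p_y/p_x, so x*(p_x,p_y) = (2·p_y/p_x)², and y* = (I − p_x·x*)/p_y.
Plugging in: x* = (2·5/10)² = 1, y* = 6.
Expenditure on x: 10·1 = 10; share = 0.25.

share on x = 0.25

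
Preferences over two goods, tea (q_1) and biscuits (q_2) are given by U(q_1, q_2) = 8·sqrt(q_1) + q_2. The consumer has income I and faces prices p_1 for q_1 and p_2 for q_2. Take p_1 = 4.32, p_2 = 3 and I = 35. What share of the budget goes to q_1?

share on q_1 = 0.9524

Set MRS = p_1/p_2: 4·q_1^(−1/2) = p_1/p_2.
Thus q_1* = (4·p_2/p_1)² — independent of I — with the rest of income spent on q_2.
Plugging in: q_1* = (4·3/4.32)² = 7.716, q_2* = 0.5556.
Expenditure on q_1: 4.32·7.716 = 33.3333; share = 0.9524.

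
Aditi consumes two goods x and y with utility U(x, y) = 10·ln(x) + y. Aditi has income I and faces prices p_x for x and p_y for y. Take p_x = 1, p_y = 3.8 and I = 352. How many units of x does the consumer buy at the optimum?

MU_x = 10/x, MU_y = 1. Tangency: 10/x = p_x/p_y.
So x*(p_x,p_y) = 10·p_y/p_x, independent of income; and y* = (I − 10·p_y)/p_y.
At the given prices: x* = 10·3.8/1 = 38.

x* = 38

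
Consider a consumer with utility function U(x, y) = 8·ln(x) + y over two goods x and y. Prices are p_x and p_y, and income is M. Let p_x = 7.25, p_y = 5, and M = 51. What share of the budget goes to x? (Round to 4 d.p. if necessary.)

share on x = 0.7843

MU_x = 8/x, MU_y = 1. Tangency: 8/x = p_x/p_y.
So x*(p_x,p_y) = 8·p_y/p_x, independent of income; and y* = (M − 8·p_y)/p_y.
At the given prices: x* = 8·5/7.25 = 5.5172, and y* = 2.2.
Expenditure on x: 7.25·5.5172 = 40; share = 0.7843.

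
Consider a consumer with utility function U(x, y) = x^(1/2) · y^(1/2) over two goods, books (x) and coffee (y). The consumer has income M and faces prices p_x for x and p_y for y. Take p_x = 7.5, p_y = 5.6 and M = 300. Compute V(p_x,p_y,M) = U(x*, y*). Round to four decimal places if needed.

V = 23.1455

Demand: x*(p_x,p_y,M) = 0.5·M/p_x and y* = 0.5·M/p_y.
At p_x=7.5, p_y=5.6, M=300: x* = 0.5·300/7.5 = 20, y* = 26.7857.
Utility at the optimum: U(20, 26.7857) = 23.1455.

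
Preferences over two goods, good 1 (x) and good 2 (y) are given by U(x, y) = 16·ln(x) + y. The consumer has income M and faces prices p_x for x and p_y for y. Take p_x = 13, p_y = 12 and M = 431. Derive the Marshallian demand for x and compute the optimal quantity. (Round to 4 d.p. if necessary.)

x* = 14.7692

Set MRS = p_x/p_y: (16/x)/1 = p_x/p_y.
So x*(p_x,p_y) = 16·p_y/p_x, independent of income; and y* = (M − 16·p_y)/p_y.
At the given prices: x* = 16·12/13 = 14.7692.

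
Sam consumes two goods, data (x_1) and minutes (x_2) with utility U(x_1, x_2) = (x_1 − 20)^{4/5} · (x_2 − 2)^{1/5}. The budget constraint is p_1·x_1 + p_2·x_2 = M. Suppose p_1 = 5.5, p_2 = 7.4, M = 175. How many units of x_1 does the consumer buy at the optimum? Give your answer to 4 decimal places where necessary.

Let x_1' = x_1−20, x_2' = x_2−2. MRS = 4·x_2'/x_1' = p_1/p_2.
After buying the subsistence bundle (20, 2), a share 0.8 of the remaining income goes to x_1: x_1* = 20 + 0.8·(M − 20p_1 − 2p_2)/p_1.
Discretionary income = 175 − 20·5.5 − 2·7.4 = 50.2; x_1* = 20 + 0.8·50.2/5.5 = 27.3018.

x_1* = 27.3018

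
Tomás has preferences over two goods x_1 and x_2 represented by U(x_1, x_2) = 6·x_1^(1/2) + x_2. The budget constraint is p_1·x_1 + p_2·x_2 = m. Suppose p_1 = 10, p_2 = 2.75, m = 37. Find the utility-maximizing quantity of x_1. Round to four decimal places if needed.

MU_x_1 = 3/√x_1, MU_x_2 = 1. Tangency: 3/√x_1 = p_1/p_2.
Solve: √x_1 = 3·p_2/p_1, so x_1*(p_1,p_2) = (3·p_2/p_1)², and x_2* = (m − p_1·x_1*)/p_2.
Plugging in: x_1* = (3·2.75/10)² = 0.6806.

x_1* = 0.6806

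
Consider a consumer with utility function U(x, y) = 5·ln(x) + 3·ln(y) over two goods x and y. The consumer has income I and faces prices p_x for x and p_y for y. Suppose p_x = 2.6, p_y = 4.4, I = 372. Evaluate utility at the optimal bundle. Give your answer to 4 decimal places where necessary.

V = 32.8363

MU_x/MU_y = (5·y)/(3·x); tangency sets this equal to p_x/p_y.
Rearranging, p_y·y = (3/5)·p_x·x. Substituting into the budget gives p_x·x·(1 + (3/5)) = I.
Demand: x*(p_x,p_y,I) = 0.625·I/p_x and y* = 0.375·I/p_y.
At p_x=2.6, p_y=4.4, I=372: x* = 0.625·372/2.6 = 89.4231, y* = 31.7045.
Utility at the optimum: U(89.4231, 31.7045) = 32.8363.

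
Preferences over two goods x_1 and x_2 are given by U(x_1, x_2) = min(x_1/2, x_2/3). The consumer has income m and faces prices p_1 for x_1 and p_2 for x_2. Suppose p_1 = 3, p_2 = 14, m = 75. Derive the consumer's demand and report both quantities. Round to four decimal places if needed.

With perfect complements, no substitution: consume in ratio x_1:x_2 = 2:3.
Budget: p_1·x_1 + p_2·(3/2)·x_1 = m, so (2·p_1 + 3·p_2)·x_1 = 2·m.
Demand: x_1*(p_1,p_2,m) = 2·m/(2·p_1 + 3·p_2), x_2* = 3·m/(2·p_1 + 3·p_2).
Here 2·3 + 3·14 = 48, giving x_1* = 3.125 and x_2* = 4.6875.

x_1* = 3.125, x_2* = 4.6875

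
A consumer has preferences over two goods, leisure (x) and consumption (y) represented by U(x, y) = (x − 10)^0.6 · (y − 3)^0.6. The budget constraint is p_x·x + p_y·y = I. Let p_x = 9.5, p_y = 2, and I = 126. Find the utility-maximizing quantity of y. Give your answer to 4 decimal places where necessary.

y* = 9.25

This is Cobb-Douglas in (x−10, y−3): tangency gives 0.6·p_y·(y−3) = 0.6·p_x·(x−10).
Substituting into the budget: x* = 10 + 0.5·(I − 10·p_x − 3·p_y)/p_x, and y* = 3 + 0.5·(…)/p_y.
Discretionary income = 126 − 10·9.5 − 3·2 = 25; y* = 3 + 0.5·25/2 = 9.25.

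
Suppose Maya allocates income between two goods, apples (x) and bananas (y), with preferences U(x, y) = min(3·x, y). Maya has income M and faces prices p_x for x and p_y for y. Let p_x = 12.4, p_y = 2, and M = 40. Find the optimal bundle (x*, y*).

x* = 2.1739, y* = 6.5217

Demand: x*(p_x,p_y,M) = M/(p_x + 3·p_y), y* = 3·M/(p_x + 3·p_y).
Here 12.4 + 3·2 = 18.4, giving x* = 2.1739 and y* = 6.5217.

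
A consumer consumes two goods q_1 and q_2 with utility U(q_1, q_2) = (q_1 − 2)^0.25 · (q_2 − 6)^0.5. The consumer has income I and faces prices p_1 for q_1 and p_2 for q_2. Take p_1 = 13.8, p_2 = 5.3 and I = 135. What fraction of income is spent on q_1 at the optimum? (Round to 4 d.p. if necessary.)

After buying the subsistence bundle (2, 6), a share 1/3 of the remaining income goes to q_1: q_1* = 2 + 1/3·(I − 2p_1 − 6p_2)/p_1.
Discretionary income = 135 − 2·13.8 − 6·5.3 = 75.6; q_1* = 2 + 1/3·75.6/13.8 = 3.8261; q_2* = 6 + 2/3·75.6/5.3 = 15.5094.
Expenditure on q_1: 13.8·3.8261 = 52.8; share = 0.3911.

share on q_1 = 0.3911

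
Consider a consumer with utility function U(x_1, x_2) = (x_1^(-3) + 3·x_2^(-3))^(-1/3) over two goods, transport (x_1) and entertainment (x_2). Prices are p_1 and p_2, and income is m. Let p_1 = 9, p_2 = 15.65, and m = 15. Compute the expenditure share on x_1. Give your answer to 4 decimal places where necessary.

MU_x_1 ∝ x_1^(-4), MU_x_2 ∝ 3·x_2^(-4), so MRS = (1/3)·(x_2/x_1)^(4) = p_1/p_2.
Hence x_2/x_1 = (3·p_1/p_2)^(1/(4)), i.e. raised to the 0.25 power.
With the ratio pinned down, the budget gives x_1* = m/(p_1 + p_2·(x_2/x_1)) and x_2* = (x_2/x_1)·x_1*.
Numerically x_2/x_1 = 1.146073, so x_1* = 15/(9 + 15.65·1.146073) = 0.5569 and x_2* = 1.146073·0.5569 = 0.6382.
Expenditure on x_1: 9·0.5569 = 5.0119; share = 0.3341.

share on x_1 = 0.3341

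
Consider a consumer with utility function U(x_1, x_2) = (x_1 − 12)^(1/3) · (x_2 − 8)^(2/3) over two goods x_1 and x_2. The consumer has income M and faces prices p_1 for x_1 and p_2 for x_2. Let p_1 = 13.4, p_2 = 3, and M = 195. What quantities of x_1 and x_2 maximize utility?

MRS = (1/2)·(x_2−8)/(x_1−12). Tangency with p_1/p_2 gives x_2−8 = 2·(p_1/p_2)·(x_1−12).
Substituting into the budget: x_1* = 12 + 1/3·(M − 12·p_1 − 8·p_2)/p_1, and x_2* = 8 + 2/3·(…)/p_2.
Discretionary income = 195 − 12·13.4 − 8·3 = 10.2; x_1* = 12 + 1/3·10.2/13.4 = 12.2537; x_2* = 8 + 2/3·10.2/3 = 10.2667.

x_1* = 12.2537, x_2* = 10.2667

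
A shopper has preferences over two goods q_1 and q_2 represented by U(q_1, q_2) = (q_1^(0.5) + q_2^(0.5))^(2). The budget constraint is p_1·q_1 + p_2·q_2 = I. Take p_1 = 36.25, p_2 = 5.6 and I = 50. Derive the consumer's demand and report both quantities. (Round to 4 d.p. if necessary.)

q_1* = 0.1846, q_2* = 7.7338

From the CES first-order condition, (q_2/q_1)^(0.5) = p_1/p_2.
Solve for the ratio: q_2/q_1 = [p_1/p_2]^(2).
Substitute q_2 = (q_2/q_1)·q_1 into the budget: q_1* = I/(p_1 + p_2·(q_2/q_1)).
Numerically q_2/q_1 = 41.902503, so q_1* = 50/(36.25 + 5.6·41.902503) = 0.1846 and q_2* = 41.902503·0.1846 = 7.7338.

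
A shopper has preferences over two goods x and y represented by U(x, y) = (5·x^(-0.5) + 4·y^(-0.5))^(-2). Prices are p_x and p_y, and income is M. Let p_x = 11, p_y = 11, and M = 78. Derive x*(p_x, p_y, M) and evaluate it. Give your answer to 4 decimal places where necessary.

With the ratio pinned down, the budget gives x* = M/(p_x + p_y·(y/x)) and y* = (y/x)·x*.
Numerically y/x = 0.861774, so x* = 78/(11 + 11·0.861774) = 3.8087.

x* = 3.8087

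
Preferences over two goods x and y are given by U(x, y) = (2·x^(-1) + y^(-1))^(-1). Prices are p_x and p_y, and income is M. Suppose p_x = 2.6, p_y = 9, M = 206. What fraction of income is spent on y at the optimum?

share on y = 0.5681

Substitute y = (y/x)·x into the budget: x* = M/(p_x + p_y·(y/x)).
Numerically y/x = 0.380058, so x* = 206/(2.6 + 9·0.380058) = 34.2163 and y* = 0.380058·34.2163 = 13.0042.
Expenditure on y: 9·13.0042 = 117.0377; share = 0.5681.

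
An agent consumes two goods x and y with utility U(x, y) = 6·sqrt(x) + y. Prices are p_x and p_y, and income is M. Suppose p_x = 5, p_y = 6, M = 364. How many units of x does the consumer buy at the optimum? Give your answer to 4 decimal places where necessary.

Set MRS = p_x/p_y: 3·x^(−1/2) = p_x/p_y.
Thus x* = (3·p_y/p_x)² — independent of M — with the rest of income spent on y.
Plugging in: x* = (3·6/5)² = 12.96.

x* = 12.96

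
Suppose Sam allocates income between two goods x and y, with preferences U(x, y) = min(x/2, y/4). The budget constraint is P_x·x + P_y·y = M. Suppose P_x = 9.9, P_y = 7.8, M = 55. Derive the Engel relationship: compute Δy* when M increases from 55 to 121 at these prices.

Δy* = 5.1765

With perfect complements, no substitution: consume in ratio x:y = 2:4.
Budget: P_x·x + P_y·2·x = M, so (2·P_x + 4·P_y)·x = 2·M.
Demand: x*(P_x,P_y,M) = 2·M/(2·P_x + 4·P_y), y* = 4·M/(2·P_x + 4·P_y).
Here 2·9.9 + 4·7.8 = 51, giving y* = 4.3137.
At M' = 121: y* = 9.4902. Change: 9.4902 − 4.3137 = 5.1765.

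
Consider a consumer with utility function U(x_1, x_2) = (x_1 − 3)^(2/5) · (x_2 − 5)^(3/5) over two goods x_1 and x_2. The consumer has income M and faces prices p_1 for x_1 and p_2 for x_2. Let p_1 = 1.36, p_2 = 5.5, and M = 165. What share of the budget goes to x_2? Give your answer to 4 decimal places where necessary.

share on x_2 = 0.6518

MRS = (2/3)·(x_2−5)/(x_1−3). Tangency with p_1/p_2 gives x_2−5 = (3/2)·(p_1/p_2)·(x_1−3).
Substituting into the budget: x_1* = 3 + 0.4·(M − 3·p_1 − 5·p_2)/p_1, and x_2* = 5 + 0.6·(…)/p_2.
Discretionary income = 165 − 3·1.36 − 5·5.5 = 133.42; x_1* = 3 + 0.4·133.42/1.36 = 42.2412; x_2* = 5 + 0.6·133.42/5.5 = 19.5549.
Expenditure on x_2: 5.5·19.5549 = 107.552; share = 0.6518.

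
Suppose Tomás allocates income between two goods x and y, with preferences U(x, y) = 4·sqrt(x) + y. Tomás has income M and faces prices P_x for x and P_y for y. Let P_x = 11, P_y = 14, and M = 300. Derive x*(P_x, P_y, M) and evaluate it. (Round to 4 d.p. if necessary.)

x* = 6.4793

Utility is quasi-linear in y; the FOC for x is 2/√x = P_x/P_y.
Solve: √x = 2·P_y/P_x, so x*(P_x,P_y) = (2·P_y/P_x)², and y* = (M − P_x·x*)/P_y.
Plugging in: x* = (2·14/11)² = 6.4793.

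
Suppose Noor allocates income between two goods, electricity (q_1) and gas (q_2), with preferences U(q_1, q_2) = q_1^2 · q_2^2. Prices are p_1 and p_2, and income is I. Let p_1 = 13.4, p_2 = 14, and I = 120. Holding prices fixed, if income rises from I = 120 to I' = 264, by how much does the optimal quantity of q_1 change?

MU_q_1/MU_q_2 = (2·q_2)/(2·q_1); tangency sets this equal to p_1/p_2.
So 2·p_2·q_2 = 2·p_1·q_1; combined with the budget, a share 0.5 of income goes to q_1.
Demand: q_1*(p_1,p_2,I) = 0.5·I/p_1 and q_2* = 0.5·I/p_2.
At p_1=13.4, p_2=14, I=120: q_1* = 0.5·120/13.4 = 4.4776.
At I' = 264: q_1* = 9.8507. Change: 9.8507 − 4.4776 = 5.3731.

Δq_1* = 5.3731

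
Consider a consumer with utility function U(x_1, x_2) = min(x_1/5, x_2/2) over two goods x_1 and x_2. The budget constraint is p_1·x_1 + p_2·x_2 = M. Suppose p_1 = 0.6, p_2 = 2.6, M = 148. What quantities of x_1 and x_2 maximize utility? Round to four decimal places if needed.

x_1* = 90.2439, x_2* = 36.0976

Leontief preferences: the optimum is at the kink where x_1/5 = x_2/2, i.e. x_2 = (2/5)·x_1.
Budget: p_1·x_1 + p_2·(2/5)·x_1 = M, so (5·p_1 + 2·p_2)·x_1 = 5·M.
Demand: x_1*(p_1,p_2,M) = 5·M/(5·p_1 + 2·p_2), x_2* = 2·M/(5·p_1 + 2·p_2).
Here 5·0.6 + 2·2.6 = 8.2, giving x_1* = 90.2439 and x_2* = 36.0976.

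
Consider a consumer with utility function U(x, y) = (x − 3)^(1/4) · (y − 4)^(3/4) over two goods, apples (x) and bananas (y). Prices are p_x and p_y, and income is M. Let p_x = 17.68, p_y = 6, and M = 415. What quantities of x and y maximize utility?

MRS = (1/3)·(y−4)/(x−3). Tangency with p_x/p_y gives y−4 = 3·(p_x/p_y)·(x−3).
Substituting into the budget: x* = 3 + 0.25·(M − 3·p_x − 4·p_y)/p_x, and y* = 4 + 0.75·(…)/p_y.
Discretionary income = 415 − 3·17.68 − 4·6 = 337.96; x* = 3 + 0.25·337.96/17.68 = 7.7788; y* = 4 + 0.75·337.96/6 = 46.245.

x* = 7.7788, y* = 46.245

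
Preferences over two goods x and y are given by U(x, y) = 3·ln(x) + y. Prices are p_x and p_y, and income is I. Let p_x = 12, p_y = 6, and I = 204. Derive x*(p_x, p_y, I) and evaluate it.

Set MRS = p_x/p_y: (3/x)/1 = p_x/p_y.
So x*(p_x,p_y) = 3·p_y/p_x, independent of income; and y* = (I − 3·p_y)/p_y.
At the given prices: x* = 3·6/12 = 1.5.

x* = 1.5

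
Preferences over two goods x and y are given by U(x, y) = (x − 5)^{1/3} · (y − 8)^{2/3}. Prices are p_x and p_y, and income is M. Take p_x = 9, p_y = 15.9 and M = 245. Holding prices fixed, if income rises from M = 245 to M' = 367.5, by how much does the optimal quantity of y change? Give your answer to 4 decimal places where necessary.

Δy* = 5.1363

This is Cobb-Douglas in (x−5, y−8): tangency gives 1/3·p_y·(y−8) = 2/3·p_x·(x−5).
Substituting into the budget: x* = 5 + 1/3·(M − 5·p_x − 8·p_y)/p_x, and y* = 8 + 2/3·(…)/p_y.
Discretionary income = 245 − 5·9 − 8·15.9 = 72.8; y* = 8 + 2/3·72.8/15.9 = 11.0524.
At M' = 367.5: y* = 16.1887. Change: 16.1887 − 11.0524 = 5.1363.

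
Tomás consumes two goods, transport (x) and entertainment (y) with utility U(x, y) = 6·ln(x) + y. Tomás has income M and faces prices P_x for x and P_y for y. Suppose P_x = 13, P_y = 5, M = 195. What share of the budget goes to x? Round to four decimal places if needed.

So x*(P_x,P_y) = 6·P_y/P_x, independent of income; and y* = (M − 6·P_y)/P_y.
At the given prices: x* = 6·5/13 = 2.3077, and y* = 33.
Expenditure on x: 13·2.3077 = 30; share = 0.1538.

share on x = 0.1538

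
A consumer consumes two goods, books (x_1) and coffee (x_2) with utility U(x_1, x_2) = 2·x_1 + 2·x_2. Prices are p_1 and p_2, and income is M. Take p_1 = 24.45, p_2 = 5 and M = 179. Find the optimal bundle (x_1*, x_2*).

x_1* = 0, x_2* = 35.8

Perfect substitutes: compare marginal utility per dollar. 2/p_1 vs 2/p_2 → 0.0818 vs 0.4.
x_2 gives more utility per dollar, so spend all income on x_2: x_2* = M/p_2, x_1* = 0.
Numerically: x_1* = 0, x_2* = 35.8.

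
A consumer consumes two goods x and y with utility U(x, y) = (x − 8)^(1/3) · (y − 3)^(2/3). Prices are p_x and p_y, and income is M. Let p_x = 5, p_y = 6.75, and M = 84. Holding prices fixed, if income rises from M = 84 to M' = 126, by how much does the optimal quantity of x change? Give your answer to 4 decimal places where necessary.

Δx* = 2.8

Substituting into the budget: x* = 8 + 1/3·(M − 8·p_x − 3·p_y)/p_x, and y* = 3 + 2/3·(…)/p_y.
Discretionary income = 84 − 8·5 − 3·6.75 = 23.75; x* = 8 + 1/3·23.75/5 = 9.5833.
At M' = 126: x* = 12.3833. Change: 12.3833 − 9.5833 = 2.8.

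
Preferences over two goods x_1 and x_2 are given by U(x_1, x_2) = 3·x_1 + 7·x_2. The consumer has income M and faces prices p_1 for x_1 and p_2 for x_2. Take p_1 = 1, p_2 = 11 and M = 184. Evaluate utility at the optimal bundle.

V = 552

Linear utility — the consumer picks whichever good has higher MU/price: 3/1 = 3 vs 7/11 = 0.6364.
x_1 gives more utility per dollar, so spend all income on x_1: x_1* = M/p_1, x_2* = 0.
Numerically: x_1* = 184, x_2* = 0.
Utility at the optimum: U(184, 0) = 552.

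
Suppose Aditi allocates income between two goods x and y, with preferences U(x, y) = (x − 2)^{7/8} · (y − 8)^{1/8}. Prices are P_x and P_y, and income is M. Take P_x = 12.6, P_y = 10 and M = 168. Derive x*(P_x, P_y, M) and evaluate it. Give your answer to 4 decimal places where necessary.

MRS = 7·(y−8)/(x−2). Tangency with P_x/P_y gives y−8 = (1/7)·(P_x/P_y)·(x−2).
Substituting into the budget: x* = 2 + 0.875·(M − 2·P_x − 8·P_y)/P_x, and y* = 8 + 0.125·(…)/P_y.
Discretionary income = 168 − 2·12.6 − 8·10 = 62.8; x* = 2 + 0.875·62.8/12.6 = 6.3611.

x* = 6.3611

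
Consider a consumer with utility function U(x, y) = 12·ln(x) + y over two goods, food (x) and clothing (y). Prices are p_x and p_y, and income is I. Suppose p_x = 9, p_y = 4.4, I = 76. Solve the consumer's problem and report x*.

x* = 5.8667

MU_x = 12/x, MU_y = 1. Tangency: 12/x = p_x/p_y.
So x*(p_x,p_y) = 12·p_y/p_x, independent of income; and y* = (I − 12·p_y)/p_y.
At the given prices: x* = 12·4.4/9 = 5.8667.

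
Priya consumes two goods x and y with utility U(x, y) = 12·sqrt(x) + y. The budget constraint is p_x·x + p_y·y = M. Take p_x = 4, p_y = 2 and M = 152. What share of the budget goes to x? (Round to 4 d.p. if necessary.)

Set MRS = p_x/p_y: 6·x^(−1/2) = p_x/p_y.
Thus x* = (6·p_y/p_x)² — independent of M — with the rest of income spent on y.
Plugging in: x* = (6·2/4)² = 9, y* = 58.
Expenditure on x: 4·9 = 36; share = 0.2368.

share on x = 0.2368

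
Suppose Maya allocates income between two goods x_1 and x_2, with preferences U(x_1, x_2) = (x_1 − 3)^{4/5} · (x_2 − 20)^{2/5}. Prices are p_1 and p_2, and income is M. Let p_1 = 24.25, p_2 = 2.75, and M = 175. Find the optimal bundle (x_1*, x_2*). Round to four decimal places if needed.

x_1* = 4.299, x_2* = 25.7273

MRS = 2·(x_2−20)/(x_1−3). Tangency with p_1/p_2 gives x_2−20 = (1/2)·(p_1/p_2)·(x_1−3).
After buying the subsistence bundle (3, 20), a share 2/3 of the remaining income goes to x_1: x_1* = 3 + 2/3·(M − 3p_1 − 20p_2)/p_1.
Discretionary income = 175 − 3·24.25 − 20·2.75 = 47.25; x_1* = 3 + 2/3·47.25/24.25 = 4.299; x_2* = 20 + 1/3·47.25/2.75 = 25.7273.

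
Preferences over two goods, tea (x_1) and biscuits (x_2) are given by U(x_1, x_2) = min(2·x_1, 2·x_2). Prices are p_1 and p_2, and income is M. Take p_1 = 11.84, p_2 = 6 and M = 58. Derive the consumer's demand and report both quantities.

Leontief preferences: the optimum is at the kink where x_1/2 = x_2/2, i.e. x_2 = x_1.
Budget: p_1·x_1 + p_2·x_1 = M, so (2·p_1 + 2·p_2)·x_1 = 2·M.
Demand: x_1*(p_1,p_2,M) = 2·M/(2·p_1 + 2·p_2), x_2* = 2·M/(2·p_1 + 2·p_2).
Here 2·11.84 + 2·6 = 35.68, giving x_1* = 3.2511 and x_2* = 3.2511.

x_1* = 3.2511, x_2* = 3.2511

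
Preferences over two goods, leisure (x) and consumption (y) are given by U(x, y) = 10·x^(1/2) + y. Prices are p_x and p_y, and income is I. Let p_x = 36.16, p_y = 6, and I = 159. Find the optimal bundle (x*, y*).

Utility is quasi-linear in y; the FOC for x is 5/√x = p_x/p_y.
Solve: √x = 5·p_y/p_x, so x*(p_x,p_y) = (5·p_y/p_x)², and y* = (I − p_x·x*)/p_y.
Plugging in: x* = (5·6/36.16)² = 0.6883, y* = 22.3518.

x* = 0.6883, y* = 22.3518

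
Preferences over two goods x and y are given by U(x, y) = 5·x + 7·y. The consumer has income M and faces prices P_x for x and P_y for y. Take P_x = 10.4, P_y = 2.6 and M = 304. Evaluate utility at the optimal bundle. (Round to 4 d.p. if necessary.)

V = 818.4615

Linear utility — the consumer picks whichever good has higher MU/price: 5/10.4 = 0.4808 vs 7/2.6 = 2.6923.
y gives more utility per dollar, so spend all income on y: y* = M/P_y, x* = 0.
Numerically: x* = 0, y* = 116.9231.
Utility at the optimum: U(0, 116.9231) = 818.4615.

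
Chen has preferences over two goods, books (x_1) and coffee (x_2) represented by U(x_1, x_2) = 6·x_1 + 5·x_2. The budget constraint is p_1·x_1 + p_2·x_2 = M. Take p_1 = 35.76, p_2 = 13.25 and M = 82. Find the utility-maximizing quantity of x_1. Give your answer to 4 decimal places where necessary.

Perfect substitutes: compare marginal utility per dollar. 6/p_1 vs 5/p_2 → 0.1678 vs 0.3774.
x_2 gives more utility per dollar, so spend all income on x_2: x_2* = M/p_2, x_1* = 0.
Numerically: x_1* = 0, x_2* = 6.1887.

x_1* = 0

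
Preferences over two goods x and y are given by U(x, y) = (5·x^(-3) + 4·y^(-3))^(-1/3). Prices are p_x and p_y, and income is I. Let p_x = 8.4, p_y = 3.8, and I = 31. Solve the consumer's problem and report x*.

With the ratio pinned down, the budget gives x* = I/(p_x + p_y·(y/x)) and y* = (y/x)·x*.
Numerically y/x = 1.153178, so x* = 31/(8.4 + 3.8·1.153178) = 2.4253.

x* = 2.4253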